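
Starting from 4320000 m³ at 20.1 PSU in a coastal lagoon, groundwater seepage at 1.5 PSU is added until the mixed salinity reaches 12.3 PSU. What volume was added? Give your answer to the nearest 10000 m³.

3120000 m³

Salt balance: 4,320,000×20.1 + V×1.5 = (4,320,000+V)×12.3
86,832,000 + 1.5V = 53,136,000 + 12.3V
33,696,000 = 10.8V
V = 3,120,000 m³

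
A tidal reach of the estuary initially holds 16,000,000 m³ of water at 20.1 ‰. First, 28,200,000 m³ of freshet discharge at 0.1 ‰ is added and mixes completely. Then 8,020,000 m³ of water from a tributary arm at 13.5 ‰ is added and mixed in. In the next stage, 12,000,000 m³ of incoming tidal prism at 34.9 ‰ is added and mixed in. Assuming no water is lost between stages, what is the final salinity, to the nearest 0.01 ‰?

Weighted by volume,
Initial salt = 16,000,000×20.1 = 321,600,000
After stage 1: salt = 321,600,000 + 28,200,000×0.1 = 324,420,000; volume = 44,200,000 m³; S = 7.34 ‰
After stage 2: salt = 324,420,000 + 8,020,000×13.5 = 432,690,000; volume = 52,220,000 m³; S = 8.286 ‰
After stage 3: salt = 432,690,000 + 12,000,000×34.9 = 851,490,000; volume = 64,220,000 m³
S = 851,490,000 / 64,220,000 = 13.259 ‰

13.26 ‰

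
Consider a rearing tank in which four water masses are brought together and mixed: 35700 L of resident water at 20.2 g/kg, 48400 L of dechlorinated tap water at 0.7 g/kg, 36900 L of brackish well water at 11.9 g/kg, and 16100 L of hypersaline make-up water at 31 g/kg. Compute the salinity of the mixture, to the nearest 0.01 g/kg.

By conservation of dissolved salt,
salt = 35,700×20.2 + 48,400×0.7 + 36,900×11.9 + 16,100×31 = 721,140 + 33,880 + 439,110 + 499,100 = 1,693,230
volume = 35,700 + 48,400 + 36,900 + 16,100 = 137,100 L
S = 1,693,230 / 137,100 = 12.3503 g/kg

12.35 g/kg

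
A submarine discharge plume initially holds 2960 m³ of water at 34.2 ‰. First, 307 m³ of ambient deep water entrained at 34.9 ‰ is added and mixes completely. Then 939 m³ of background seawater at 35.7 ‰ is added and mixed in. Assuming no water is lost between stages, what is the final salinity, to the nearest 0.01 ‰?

34.59 ‰

Conserving salt mass:
Initial salt = 2,960×34.2 = 101,232
After stage 1: salt = 101,232 + 307×34.9 = 111,946.3; volume = 3,267 m³; S = 34.266 ‰
After stage 2: salt = 111,946.3 + 939×35.7 = 145,468.6; volume = 4,206 m³
S = 145,468.6 / 4,206 = 34.586 ‰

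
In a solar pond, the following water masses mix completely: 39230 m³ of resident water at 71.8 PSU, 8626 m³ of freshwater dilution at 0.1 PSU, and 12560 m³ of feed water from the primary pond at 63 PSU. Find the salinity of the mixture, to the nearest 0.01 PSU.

Total salt / total volume:
salt = 39,230×71.8 + 8,626×0.1 + 12,560×63 = 2,816,714 + 862.6 + 791,280 = 3,608,856.6
volume = 39,230 + 8,626 + 12,560 = 60,416 m³
S = 3,608,856.6 / 60,416 = 59.7335 PSU

59.73 PSU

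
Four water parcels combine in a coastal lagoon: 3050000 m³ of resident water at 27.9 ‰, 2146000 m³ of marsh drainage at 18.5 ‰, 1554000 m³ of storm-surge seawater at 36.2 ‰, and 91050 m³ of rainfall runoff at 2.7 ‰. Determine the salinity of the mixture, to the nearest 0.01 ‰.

26.50 ‰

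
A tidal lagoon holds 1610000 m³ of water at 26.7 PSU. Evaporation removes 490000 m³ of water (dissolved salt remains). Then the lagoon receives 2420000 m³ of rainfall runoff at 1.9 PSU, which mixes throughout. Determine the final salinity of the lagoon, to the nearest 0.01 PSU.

After evaporation: salt = 1,610,000×26.7 = 42,987,000; volume = 1,610,000 − 490,000 = 1,120,000 m³
After mixing: salt = 42,987,000 + 2,420,000×1.9 = 47,585,000; volume = 1,120,000 + 2,420,000 = 3,540,000 m³
S = 47,585,000 / 3,540,000 = 13.4421 PSU

13.44 PSU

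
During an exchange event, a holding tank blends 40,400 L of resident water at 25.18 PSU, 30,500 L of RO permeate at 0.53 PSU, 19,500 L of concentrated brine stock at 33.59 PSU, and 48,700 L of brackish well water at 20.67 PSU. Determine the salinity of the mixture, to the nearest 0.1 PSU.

19.4 PSU

Conserving salt mass:
salt = 40,400×25.18 + 30,500×0.53 + 19,500×33.59 + 48,700×20.67 = 1,017,272 + 16,165 + 655,005 + 1,006,629 = 2,695,071
volume = 40,400 + 30,500 + 19,500 + 48,700 = 139,100 L
S = 2,695,071 / 139,100 = 19.375 PSU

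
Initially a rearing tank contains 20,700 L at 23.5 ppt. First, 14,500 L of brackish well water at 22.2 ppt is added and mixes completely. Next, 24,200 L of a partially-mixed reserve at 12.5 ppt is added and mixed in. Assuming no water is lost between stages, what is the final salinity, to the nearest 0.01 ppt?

18.70 ppt

Conserving salt mass:
Initial salt = 20,700×23.5 = 486,450
After stage 1: salt = 486,450 + 14,500×22.2 = 808,350; volume = 35,200 L; S = 22.964 ppt
After stage 2: salt = 808,350 + 24,200×12.5 = 1,110,850; volume = 59,400 L
S = 1,110,850 / 59,400 = 18.7012 ppt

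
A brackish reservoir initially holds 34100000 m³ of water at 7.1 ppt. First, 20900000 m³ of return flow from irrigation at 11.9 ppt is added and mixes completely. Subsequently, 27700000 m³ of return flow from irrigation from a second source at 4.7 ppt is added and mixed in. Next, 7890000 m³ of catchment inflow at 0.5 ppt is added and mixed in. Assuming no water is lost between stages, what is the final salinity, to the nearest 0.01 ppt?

6.90 ppt

Salt balance:
Initial salt = 34,100,000×7.1 = 242,110,000
After stage 1: salt = 242,110,000 + 20,900,000×11.9 = 490,820,000; volume = 55,000,000 m³; S = 8.924 ppt
After stage 2: salt = 490,820,000 + 27,700,000×4.7 = 621,010,000; volume = 82,700,000 m³; S = 7.509 ppt
After stage 3: salt = 621,010,000 + 7,890,000×0.5 = 624,955,000; volume = 90,590,000 m³
S = 624,955,000 / 90,590,000 = 6.8987 ppt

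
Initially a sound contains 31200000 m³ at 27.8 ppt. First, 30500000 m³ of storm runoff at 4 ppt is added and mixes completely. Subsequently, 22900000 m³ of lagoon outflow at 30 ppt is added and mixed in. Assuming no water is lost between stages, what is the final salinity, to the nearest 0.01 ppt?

Salt balance:
Initial salt = 31,200,000×27.8 = 867,360,000
After stage 1: salt = 867,360,000 + 30,500,000×4 = 989,360,000; volume = 61,700,000 m³; S = 16.035 ppt
After stage 2: salt = 989,360,000 + 22,900,000×30 = 1,676,360,000; volume = 84,600,000 m³
S = 1,676,360,000 / 84,600,000 = 19.8151 ppt

19.82 ppt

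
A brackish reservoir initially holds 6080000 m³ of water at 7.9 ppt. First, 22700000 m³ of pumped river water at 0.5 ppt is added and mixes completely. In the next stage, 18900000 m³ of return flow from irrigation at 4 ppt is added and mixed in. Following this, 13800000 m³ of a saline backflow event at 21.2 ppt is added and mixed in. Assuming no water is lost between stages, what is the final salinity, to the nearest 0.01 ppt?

6.95 ppt

Weighted by volume,
Initial salt = 6,080,000×7.9 = 48,032,000
After stage 1: salt = 48,032,000 + 22,700,000×0.5 = 59,382,000; volume = 28,780,000 m³; S = 2.063 ppt
After stage 2: salt = 59,382,000 + 18,900,000×4 = 134,982,000; volume = 47,680,000 m³; S = 2.831 ppt
After stage 3: salt = 134,982,000 + 13,800,000×21.2 = 427,542,000; volume = 61,480,000 m³
S = 427,542,000 / 61,480,000 = 6.9542 ppt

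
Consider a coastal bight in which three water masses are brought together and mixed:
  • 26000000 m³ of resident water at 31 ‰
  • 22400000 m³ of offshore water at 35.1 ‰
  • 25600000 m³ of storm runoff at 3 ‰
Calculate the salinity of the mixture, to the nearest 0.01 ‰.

Weighted by volume,
salt = 26,000,000×31 + 22,400,000×35.1 + 25,600,000×3 = 806,000,000 + 786,240,000 + 76,800,000 = 1,669,040,000
volume = 26,000,000 + 22,400,000 + 25,600,000 = 74,000,000 m³
S = 1,669,040,000 / 74,000,000 = 22.5546 ‰

22.55 ‰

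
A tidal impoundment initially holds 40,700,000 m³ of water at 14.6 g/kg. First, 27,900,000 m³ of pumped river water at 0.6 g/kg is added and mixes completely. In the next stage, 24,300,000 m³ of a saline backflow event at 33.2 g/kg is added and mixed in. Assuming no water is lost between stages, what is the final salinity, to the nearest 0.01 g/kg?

15.26 g/kg

Total salt / total volume:
Initial salt = 40,700,000×14.6 = 594,220,000
After stage 1: salt = 594,220,000 + 27,900,000×0.6 = 610,960,000; volume = 68,600,000 m³; S = 8.906 g/kg
After stage 2: salt = 610,960,000 + 24,300,000×33.2 = 1,417,720,000; volume = 92,900,000 m³
S = 1,417,720,000 / 92,900,000 = 15.2607 g/kg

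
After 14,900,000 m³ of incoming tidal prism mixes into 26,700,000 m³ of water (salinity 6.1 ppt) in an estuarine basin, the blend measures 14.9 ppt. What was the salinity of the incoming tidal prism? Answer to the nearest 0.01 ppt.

30.67 ppt

Salt balance: 26,700,000×6.1 + 14,900,000×S = 41,600,000×14.9
162,870,000 + 14,900,000·S = 619,840,000
S = (619,840,000 − 162,870,000) / 14,900,000 = 30.6691 ppt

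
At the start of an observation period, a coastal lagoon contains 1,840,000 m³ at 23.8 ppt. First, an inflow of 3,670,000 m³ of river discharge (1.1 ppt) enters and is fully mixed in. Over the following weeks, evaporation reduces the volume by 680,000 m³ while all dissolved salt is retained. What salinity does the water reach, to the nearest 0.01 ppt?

After mixing: salt = 1,840,000×23.8 + 3,670,000×1.1 = 47,829,000; volume = 5,510,000 m³
After evaporation: salt unchanged = 47,829,000; volume = 5,510,000 − 680,000 = 4,830,000 m³
S = 47,829,000 / 4,830,000 = 9.9025 ppt

9.90 ppt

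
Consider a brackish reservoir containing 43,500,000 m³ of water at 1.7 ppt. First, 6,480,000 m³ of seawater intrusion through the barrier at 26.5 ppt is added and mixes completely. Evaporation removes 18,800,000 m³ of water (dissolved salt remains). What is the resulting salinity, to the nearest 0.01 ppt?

After mixing: salt = 43,500,000×1.7 + 6,480,000×26.5 = 245,670,000; volume = 49,980,000 m³
After evaporation: salt unchanged = 245,670,000; volume = 49,980,000 − 18,800,000 = 31,180,000 m³
S = 245,670,000 / 31,180,000 = 7.8791 ppt

7.88 ppt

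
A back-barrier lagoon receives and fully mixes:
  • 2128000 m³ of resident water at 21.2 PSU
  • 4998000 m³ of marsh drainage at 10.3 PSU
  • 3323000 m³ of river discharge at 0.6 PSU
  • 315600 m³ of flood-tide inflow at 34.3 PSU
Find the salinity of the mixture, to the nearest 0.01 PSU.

Salt balance:
salt = 2,128,000×21.2 + 4,998,000×10.3 + 3,323,000×0.6 + 315,600×34.3 = 45,113,600 + 51,479,400 + 1,993,800 + 10,825,080 = 109,411,880
volume = 2,128,000 + 4,998,000 + 3,323,000 + 315,600 = 10,764,600 m³
S = 109,411,880 / 10,764,600 = 10.164 PSU

10.16 PSU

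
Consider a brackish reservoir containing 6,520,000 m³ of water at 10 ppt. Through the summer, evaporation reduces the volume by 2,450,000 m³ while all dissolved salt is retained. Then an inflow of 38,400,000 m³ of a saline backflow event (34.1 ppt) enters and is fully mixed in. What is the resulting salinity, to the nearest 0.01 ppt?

32.37 ppt

After evaporation: salt = 6,520,000×10 = 65,200,000; volume = 6,520,000 − 2,450,000 = 4,070,000 m³
After mixing: salt = 65,200,000 + 38,400,000×34.1 = 1,374,640,000; volume = 4,070,000 + 38,400,000 = 42,470,000 m³
S = 1,374,640,000 / 42,470,000 = 32.3673 ppt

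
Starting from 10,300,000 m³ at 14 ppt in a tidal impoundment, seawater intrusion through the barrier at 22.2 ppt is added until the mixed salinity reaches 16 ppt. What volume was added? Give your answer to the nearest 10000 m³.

3320000 m³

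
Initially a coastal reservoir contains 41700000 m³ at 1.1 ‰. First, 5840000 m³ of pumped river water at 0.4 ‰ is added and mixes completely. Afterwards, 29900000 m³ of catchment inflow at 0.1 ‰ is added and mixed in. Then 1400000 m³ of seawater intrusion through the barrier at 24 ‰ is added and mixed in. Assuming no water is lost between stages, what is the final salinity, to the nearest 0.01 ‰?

1.08 ‰

Salt balance:
Initial salt = 41,700,000×1.1 = 45,870,000
After stage 1: salt = 45,870,000 + 5,840,000×0.4 = 48,206,000; volume = 47,540,000 m³; S = 1.014 ‰
After stage 2: salt = 48,206,000 + 29,900,000×0.1 = 51,196,000; volume = 77,440,000 m³; S = 0.661 ‰
After stage 3: salt = 51,196,000 + 1,400,000×24 = 84,796,000; volume = 78,840,000 m³
S = 84,796,000 / 78,840,000 = 1.0755 ‰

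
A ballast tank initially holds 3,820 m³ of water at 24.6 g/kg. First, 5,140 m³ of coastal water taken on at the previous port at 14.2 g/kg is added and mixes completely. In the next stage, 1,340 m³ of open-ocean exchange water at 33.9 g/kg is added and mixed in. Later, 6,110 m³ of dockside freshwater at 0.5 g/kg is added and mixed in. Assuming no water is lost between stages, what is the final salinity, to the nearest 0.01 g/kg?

13.13 g/kg

Total salt / total volume:
Initial salt = 3,820×24.6 = 93,972
After stage 1: salt = 93,972 + 5,140×14.2 = 166,960; volume = 8,960 m³; S = 18.634 g/kg
After stage 2: salt = 166,960 + 1,340×33.9 = 212,386; volume = 10,300 m³; S = 20.62 g/kg
After stage 3: salt = 212,386 + 6,110×0.5 = 215,441; volume = 16,410 m³
S = 215,441 / 16,410 = 13.1286 g/kg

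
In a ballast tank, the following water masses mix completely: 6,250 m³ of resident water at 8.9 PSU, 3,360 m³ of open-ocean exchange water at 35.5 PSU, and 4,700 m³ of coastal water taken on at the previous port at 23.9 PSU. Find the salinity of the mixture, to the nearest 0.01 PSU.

By conservation of dissolved salt,
salt = 6,250×8.9 + 3,360×35.5 + 4,700×23.9 = 55,625 + 119,280 + 112,330 = 287,235
volume = 6,250 + 3,360 + 4,700 = 14,310 m³
S = 287,235 / 14,310 = 20.0723 PSU

20.07 PSU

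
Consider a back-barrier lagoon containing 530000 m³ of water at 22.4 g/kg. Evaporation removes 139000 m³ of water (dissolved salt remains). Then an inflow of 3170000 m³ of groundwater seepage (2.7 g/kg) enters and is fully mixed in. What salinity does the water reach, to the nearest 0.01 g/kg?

After evaporation: salt = 530,000×22.4 = 11,872,000; volume = 530,000 − 139,000 = 391,000 m³
After mixing: salt = 11,872,000 + 3,170,000×2.7 = 20,431,000; volume = 391,000 + 3,170,000 = 3,561,000 m³
S = 20,431,000 / 3,561,000 = 5.7374 g/kg

5.74 g/kg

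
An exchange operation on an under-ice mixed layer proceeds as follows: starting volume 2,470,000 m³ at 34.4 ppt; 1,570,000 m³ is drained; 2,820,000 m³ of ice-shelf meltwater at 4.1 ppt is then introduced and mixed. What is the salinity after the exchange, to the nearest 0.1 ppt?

11.4 ppt

Remaining after removal: 900,000 m³ at 34.4 ppt (salt = 30,960,000)
After addition: salt = 30,960,000 + 2,820,000×4.1 = 42,522,000; volume = 3,720,000 m³
S = 42,522,000 / 3,720,000 = 11.4306 ppt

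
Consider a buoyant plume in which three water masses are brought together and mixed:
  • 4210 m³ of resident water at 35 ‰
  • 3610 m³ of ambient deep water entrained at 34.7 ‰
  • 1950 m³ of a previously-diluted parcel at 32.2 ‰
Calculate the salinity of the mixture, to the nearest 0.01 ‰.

Salt balance:
salt = 4,210×35 + 3,610×34.7 + 1,950×32.2 = 147,350 + 125,267 + 62,790 = 335,407
volume = 4,210 + 3,610 + 1,950 = 9,770 m³
S = 335,407 / 9,770 = 34.3303 ‰

34.33 ‰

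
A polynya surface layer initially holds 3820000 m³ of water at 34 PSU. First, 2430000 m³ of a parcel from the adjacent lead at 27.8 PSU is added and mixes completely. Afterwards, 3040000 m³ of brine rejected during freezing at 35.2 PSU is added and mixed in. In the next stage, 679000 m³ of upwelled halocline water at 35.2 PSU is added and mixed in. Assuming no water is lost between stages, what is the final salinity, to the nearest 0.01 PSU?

Weighted by volume,
Initial salt = 3,820,000×34 = 129,880,000
After stage 1: salt = 129,880,000 + 2,430,000×27.8 = 197,434,000; volume = 6,250,000 m³; S = 31.589 PSU
After stage 2: salt = 197,434,000 + 3,040,000×35.2 = 304,442,000; volume = 9,290,000 m³; S = 32.771 PSU
After stage 3: salt = 304,442,000 + 679,000×35.2 = 328,342,800; volume = 9,969,000 m³
S = 328,342,800 / 9,969,000 = 32.9364 PSU

32.94 PSU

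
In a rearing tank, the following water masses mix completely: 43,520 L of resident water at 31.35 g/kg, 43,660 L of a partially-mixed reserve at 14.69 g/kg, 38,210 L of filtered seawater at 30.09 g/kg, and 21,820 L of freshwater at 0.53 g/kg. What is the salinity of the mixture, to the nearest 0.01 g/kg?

Total salt / total volume:
salt = 43,520×31.35 + 43,660×14.69 + 38,210×30.09 + 21,820×0.53 = 1,364,352 + 641,365.4 + 1,149,738.9 + 11,564.6 = 3,167,020.9
volume = 43,520 + 43,660 + 38,210 + 21,820 = 147,210 L
S = 3,167,020.9 / 147,210 = 21.5136 g/kg

21.51 g/kg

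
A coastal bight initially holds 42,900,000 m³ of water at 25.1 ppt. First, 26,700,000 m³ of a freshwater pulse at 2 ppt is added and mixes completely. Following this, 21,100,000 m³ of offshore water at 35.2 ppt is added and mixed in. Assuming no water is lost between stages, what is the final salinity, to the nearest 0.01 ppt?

20.65 ppt

Total salt / total volume:
Initial salt = 42,900,000×25.1 = 1,076,790,000
After stage 1: salt = 1,076,790,000 + 26,700,000×2 = 1,130,190,000; volume = 69,600,000 m³; S = 16.238 ppt
After stage 2: salt = 1,130,190,000 + 21,100,000×35.2 = 1,872,910,000; volume = 90,700,000 m³
S = 1,872,910,000 / 90,700,000 = 20.6495 ppt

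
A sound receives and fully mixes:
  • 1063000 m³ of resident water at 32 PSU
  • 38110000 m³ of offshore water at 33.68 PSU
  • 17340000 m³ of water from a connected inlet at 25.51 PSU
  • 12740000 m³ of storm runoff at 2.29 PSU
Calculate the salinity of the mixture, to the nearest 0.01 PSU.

25.83 PSU

By conservation of dissolved salt,
salt = 1,063,000×32 + 38,110,000×33.68 + 17,340,000×25.51 + 12,740,000×2.29 = 34,016,000 + 1,283,544,800 + 442,343,400 + 29,174,600 = 1,789,078,800
volume = 1,063,000 + 38,110,000 + 17,340,000 + 12,740,000 = 69,253,000 m³
S = 1,789,078,800 / 69,253,000 = 25.834 PSU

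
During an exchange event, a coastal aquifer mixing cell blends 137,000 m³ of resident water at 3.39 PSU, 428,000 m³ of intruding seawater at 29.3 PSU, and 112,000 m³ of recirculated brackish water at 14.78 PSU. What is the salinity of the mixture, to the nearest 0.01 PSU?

21.65 PSU

Mass of salt is conserved:
salt = 137,000×3.39 + 428,000×29.3 + 112,000×14.78 = 464,430 + 12,540,400 + 1,655,360 = 14,660,190
volume = 137,000 + 428,000 + 112,000 = 677,000 m³
S = 14,660,190 / 677,000 = 21.6546 PSU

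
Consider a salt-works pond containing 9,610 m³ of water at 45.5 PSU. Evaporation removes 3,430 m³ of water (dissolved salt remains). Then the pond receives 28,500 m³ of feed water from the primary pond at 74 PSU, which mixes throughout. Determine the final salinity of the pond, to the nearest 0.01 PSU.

After evaporation: salt = 9,610×45.5 = 437,255; volume = 9,610 − 3,430 = 6,180 m³
After mixing: salt = 437,255 + 28,500×74 = 2,546,255; volume = 6,180 + 28,500 = 34,680 m³
S = 2,546,255 / 34,680 = 73.4214 PSU

73.42 PSU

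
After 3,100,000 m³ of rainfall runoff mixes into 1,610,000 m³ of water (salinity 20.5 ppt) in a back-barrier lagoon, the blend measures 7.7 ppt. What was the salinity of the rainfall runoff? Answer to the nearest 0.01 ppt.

1.05 ppt

Salt balance: 1,610,000×20.5 + 3,100,000×S = 4,710,000×7.7
33,005,000 + 3,100,000·S = 36,267,000
S = (36,267,000 − 33,005,000) / 3,100,000 = 1.0523 ppt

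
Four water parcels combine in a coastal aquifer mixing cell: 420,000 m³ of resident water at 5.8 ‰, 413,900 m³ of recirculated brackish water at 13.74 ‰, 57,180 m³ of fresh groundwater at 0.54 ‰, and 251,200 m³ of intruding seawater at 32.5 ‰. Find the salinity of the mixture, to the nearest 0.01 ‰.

14.29 ‰

Mass of salt is conserved:
salt = 420,000×5.8 + 413,900×13.74 + 57,180×0.54 + 251,200×32.5 = 2,436,000 + 5,686,986 + 30,877.2 + 8,164,000 = 16,317,863.2
volume = 420,000 + 413,900 + 57,180 + 251,200 = 1,142,280 m³
S = 16,317,863.2 / 1,142,280 = 14.2853 ‰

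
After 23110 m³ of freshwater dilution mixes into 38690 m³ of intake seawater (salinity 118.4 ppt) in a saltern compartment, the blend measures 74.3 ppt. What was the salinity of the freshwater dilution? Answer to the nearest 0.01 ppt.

Salt balance: 38,690×118.4 + 23,110×S = 61,800×74.3
4,580,896 + 23,110·S = 4,591,740
S = (4,591,740 − 4,580,896) / 23,110 = 0.4692 ppt

0.47 ppt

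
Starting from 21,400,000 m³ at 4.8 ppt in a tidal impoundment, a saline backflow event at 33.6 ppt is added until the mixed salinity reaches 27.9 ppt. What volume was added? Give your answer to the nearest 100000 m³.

86700000 m³

Salt balance: 21,400,000×4.8 + V×33.6 = (21,400,000+V)×27.9
102,720,000 + 33.6V = 597,060,000 + 27.9V
494,340,000 = 5.7V
V = 86,726,315.79 m³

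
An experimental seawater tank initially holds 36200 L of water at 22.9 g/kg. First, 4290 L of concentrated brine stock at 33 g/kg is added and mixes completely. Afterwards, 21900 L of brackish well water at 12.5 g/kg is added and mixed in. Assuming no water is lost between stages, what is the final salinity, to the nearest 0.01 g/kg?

19.94 g/kg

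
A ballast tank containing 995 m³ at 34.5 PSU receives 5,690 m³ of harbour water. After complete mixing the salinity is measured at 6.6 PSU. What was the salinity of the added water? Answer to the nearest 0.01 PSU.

1.72 PSU

Salt balance: 995×34.5 + 5,690×S = 6,685×6.6
34,327.5 + 5,690·S = 44,121
S = (44,121 − 34,327.5) / 5,690 = 1.7212 PSU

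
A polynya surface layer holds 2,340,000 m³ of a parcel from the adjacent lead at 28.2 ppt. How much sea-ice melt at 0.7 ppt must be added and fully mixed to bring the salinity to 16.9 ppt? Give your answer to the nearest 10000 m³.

1630000 m³

Salt balance: 2,340,000×28.2 + V×0.7 = (2,340,000+V)×16.9
65,988,000 + 0.7V = 39,546,000 + 16.9V
26,442,000 = 16.2V
V = 1,632,222.22 m³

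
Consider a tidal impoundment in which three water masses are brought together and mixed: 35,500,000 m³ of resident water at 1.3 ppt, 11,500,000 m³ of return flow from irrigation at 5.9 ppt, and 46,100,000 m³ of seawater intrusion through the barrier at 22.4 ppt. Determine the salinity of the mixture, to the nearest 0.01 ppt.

Total salt / total volume:
salt = 35,500,000×1.3 + 11,500,000×5.9 + 46,100,000×22.4 = 46,150,000 + 67,850,000 + 1,032,640,000 = 1,146,640,000
volume = 35,500,000 + 11,500,000 + 46,100,000 = 93,100,000 m³
S = 1,146,640,000 / 93,100,000 = 12.3162 ppt

12.32 ppt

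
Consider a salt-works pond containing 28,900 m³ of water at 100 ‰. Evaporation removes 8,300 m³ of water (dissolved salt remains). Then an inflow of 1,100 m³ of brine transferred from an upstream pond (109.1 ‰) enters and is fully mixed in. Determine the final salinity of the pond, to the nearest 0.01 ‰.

After evaporation: salt = 28,900×100 = 2,890,000; volume = 28,900 − 8,300 = 20,600 m³
After mixing: salt = 2,890,000 + 1,100×109.1 = 3,010,010; volume = 20,600 + 1,100 = 21,700 m³
S = 3,010,010 / 21,700 = 138.7101 ‰

138.71 ‰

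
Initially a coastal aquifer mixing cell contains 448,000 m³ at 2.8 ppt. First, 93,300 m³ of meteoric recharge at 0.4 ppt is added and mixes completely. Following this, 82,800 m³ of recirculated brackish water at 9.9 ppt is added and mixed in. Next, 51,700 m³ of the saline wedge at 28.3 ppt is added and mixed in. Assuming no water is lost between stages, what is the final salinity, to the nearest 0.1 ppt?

5.3 ppt

Weighted by volume,
Initial salt = 448,000×2.8 = 1,254,400
After stage 1: salt = 1,254,400 + 93,300×0.4 = 1,291,720; volume = 541,300 m³; S = 2.386 ppt
After stage 2: salt = 1,291,720 + 82,800×9.9 = 2,111,440; volume = 624,100 m³; S = 3.383 ppt
After stage 3: salt = 2,111,440 + 51,700×28.3 = 3,574,550; volume = 675,800 m³
S = 3,574,550 / 675,800 = 5.2894 ppt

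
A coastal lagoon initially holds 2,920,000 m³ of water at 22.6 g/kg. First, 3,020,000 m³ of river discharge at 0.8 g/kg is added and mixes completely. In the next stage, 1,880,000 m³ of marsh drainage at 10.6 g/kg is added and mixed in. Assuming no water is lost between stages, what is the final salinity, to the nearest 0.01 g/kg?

11.30 g/kg

Conserving salt mass:
Initial salt = 2,920,000×22.6 = 65,992,000
After stage 1: salt = 65,992,000 + 3,020,000×0.8 = 68,408,000; volume = 5,940,000 m³; S = 11.516 g/kg
After stage 2: salt = 68,408,000 + 1,880,000×10.6 = 88,336,000; volume = 7,820,000 m³
S = 88,336,000 / 7,820,000 = 11.2962 g/kg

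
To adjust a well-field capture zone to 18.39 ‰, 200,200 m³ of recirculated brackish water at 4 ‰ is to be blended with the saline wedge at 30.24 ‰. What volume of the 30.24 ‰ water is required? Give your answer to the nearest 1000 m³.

Salt balance: 200,200×4 + V×30.24 = (200,200+V)×18.39
800,800 + 30.24V = 3,681,678 + 18.39V
2,880,878 = 11.85V
V = 243,112.07 m³

243000 m³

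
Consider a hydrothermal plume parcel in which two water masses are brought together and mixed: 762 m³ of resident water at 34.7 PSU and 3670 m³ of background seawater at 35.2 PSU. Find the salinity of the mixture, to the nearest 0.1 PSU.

35.1 PSU

Weighted by volume,
salt = 762×34.7 + 3,670×35.2 = 26,441.4 + 129,184 = 155,625.4
volume = 762 + 3,670 = 4,432 m³
S = 155,625.4 / 4,432 = 35.114 PSU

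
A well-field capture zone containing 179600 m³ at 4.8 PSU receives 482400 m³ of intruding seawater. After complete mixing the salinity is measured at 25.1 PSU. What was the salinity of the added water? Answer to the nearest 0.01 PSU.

32.66 PSU

Salt balance: 179,600×4.8 + 482,400×S = 662,000×25.1
862,080 + 482,400·S = 16,616,200
S = (16,616,200 − 862,080) / 482,400 = 32.6578 PSU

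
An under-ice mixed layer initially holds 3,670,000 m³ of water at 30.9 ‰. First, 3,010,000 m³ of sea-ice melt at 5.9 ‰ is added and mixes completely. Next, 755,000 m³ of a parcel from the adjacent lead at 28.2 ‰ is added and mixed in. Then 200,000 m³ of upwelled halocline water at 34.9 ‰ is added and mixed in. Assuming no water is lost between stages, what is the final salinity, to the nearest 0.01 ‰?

Mass of salt is conserved:
Initial salt = 3,670,000×30.9 = 113,403,000
After stage 1: salt = 113,403,000 + 3,010,000×5.9 = 131,162,000; volume = 6,680,000 m³; S = 19.635 ‰
After stage 2: salt = 131,162,000 + 755,000×28.2 = 152,453,000; volume = 7,435,000 m³; S = 20.505 ‰
After stage 3: salt = 152,453,000 + 200,000×34.9 = 159,433,000; volume = 7,635,000 m³
S = 159,433,000 / 7,635,000 = 20.8819 ‰

20.88 ‰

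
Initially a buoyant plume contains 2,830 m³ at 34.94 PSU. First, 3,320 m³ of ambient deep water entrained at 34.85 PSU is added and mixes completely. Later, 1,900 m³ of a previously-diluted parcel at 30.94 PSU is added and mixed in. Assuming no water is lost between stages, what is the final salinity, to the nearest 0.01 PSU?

Mass of salt is conserved:
Initial salt = 2,830×34.94 = 98,880.2
After stage 1: salt = 98,880.2 + 3,320×34.85 = 214,582.2; volume = 6,150 m³; S = 34.891 PSU
After stage 2: salt = 214,582.2 + 1,900×30.94 = 273,368.2; volume = 8,050 m³
S = 273,368.2 / 8,050 = 33.9588 PSU

33.96 PSU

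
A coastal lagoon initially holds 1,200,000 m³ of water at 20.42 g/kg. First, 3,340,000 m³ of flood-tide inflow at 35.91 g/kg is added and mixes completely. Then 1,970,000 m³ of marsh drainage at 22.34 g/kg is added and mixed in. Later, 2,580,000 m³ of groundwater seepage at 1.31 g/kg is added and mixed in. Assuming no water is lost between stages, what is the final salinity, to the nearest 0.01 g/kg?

Weighted by volume,
Initial salt = 1,200,000×20.42 = 24,504,000
After stage 1: salt = 24,504,000 + 3,340,000×35.91 = 144,443,400; volume = 4,540,000 m³; S = 31.816 g/kg
After stage 2: salt = 144,443,400 + 1,970,000×22.34 = 188,453,200; volume = 6,510,000 m³; S = 28.948 g/kg
After stage 3: salt = 188,453,200 + 2,580,000×1.31 = 191,833,000; volume = 9,090,000 m³
S = 191,833,000 / 9,090,000 = 21.1037 g/kg

21.10 g/kg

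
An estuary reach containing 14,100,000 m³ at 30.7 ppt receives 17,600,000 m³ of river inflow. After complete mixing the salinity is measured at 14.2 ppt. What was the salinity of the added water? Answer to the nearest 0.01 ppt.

Salt balance: 14,100,000×30.7 + 17,600,000×S = 31,700,000×14.2
432,870,000 + 17,600,000·S = 450,140,000
S = (450,140,000 − 432,870,000) / 17,600,000 = 0.9813 ppt

0.98 ppt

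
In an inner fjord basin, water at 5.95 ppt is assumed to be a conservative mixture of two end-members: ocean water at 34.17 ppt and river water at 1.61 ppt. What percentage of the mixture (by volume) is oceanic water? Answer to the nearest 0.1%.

13.3%

Let g be the oceanic fraction. Salt balance per unit volume:
g×34.17 + (1−g)×1.61 = 5.95
g = (5.95 − 1.61) / (34.17 − 1.61) = 4.34/32.56 = 0.1333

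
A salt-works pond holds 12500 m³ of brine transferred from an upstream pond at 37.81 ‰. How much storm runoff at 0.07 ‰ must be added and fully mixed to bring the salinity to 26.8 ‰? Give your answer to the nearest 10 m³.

Salt balance: 12,500×37.81 + V×0.07 = (12,500+V)×26.8
472,625 + 0.07V = 335,000 + 26.8V
137,625 = 26.73V
V = 5,148.71 m³

5150 m³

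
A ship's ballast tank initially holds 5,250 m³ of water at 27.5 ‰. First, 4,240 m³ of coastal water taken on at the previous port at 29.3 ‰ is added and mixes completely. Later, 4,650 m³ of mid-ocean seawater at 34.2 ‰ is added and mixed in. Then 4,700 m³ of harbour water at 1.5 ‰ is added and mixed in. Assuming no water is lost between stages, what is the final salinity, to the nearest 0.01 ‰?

23.07 ‰

Weighted by volume,
Initial salt = 5,250×27.5 = 144,375
After stage 1: salt = 144,375 + 4,240×29.3 = 268,607; volume = 9,490 m³; S = 28.304 ‰
After stage 2: salt = 268,607 + 4,650×34.2 = 427,637; volume = 14,140 m³; S = 30.243 ‰
After stage 3: salt = 427,637 + 4,700×1.5 = 434,687; volume = 18,840 m³
S = 434,687 / 18,840 = 23.0726 ‰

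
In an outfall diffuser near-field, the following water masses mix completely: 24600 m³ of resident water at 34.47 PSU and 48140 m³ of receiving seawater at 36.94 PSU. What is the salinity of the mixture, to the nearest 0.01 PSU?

Total salt / total volume:
salt = 24,600×34.47 + 48,140×36.94 = 847,962 + 1,778,291.6 = 2,626,253.6
volume = 24,600 + 48,140 = 72,740 m³
S = 2,626,253.6 / 72,740 = 36.1047 PSU

36.10 PSU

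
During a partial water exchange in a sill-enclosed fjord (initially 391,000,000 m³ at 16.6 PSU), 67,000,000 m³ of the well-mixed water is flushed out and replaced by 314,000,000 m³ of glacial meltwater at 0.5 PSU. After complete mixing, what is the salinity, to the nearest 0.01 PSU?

8.68 PSU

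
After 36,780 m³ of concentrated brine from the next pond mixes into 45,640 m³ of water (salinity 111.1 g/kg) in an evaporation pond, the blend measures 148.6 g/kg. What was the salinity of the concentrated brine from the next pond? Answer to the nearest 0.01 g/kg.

195.13 g/kg

Salt balance: 45,640×111.1 + 36,780×S = 82,420×148.6
5,070,604 + 36,780·S = 12,247,612
S = (12,247,612 − 5,070,604) / 36,780 = 195.1334 g/kg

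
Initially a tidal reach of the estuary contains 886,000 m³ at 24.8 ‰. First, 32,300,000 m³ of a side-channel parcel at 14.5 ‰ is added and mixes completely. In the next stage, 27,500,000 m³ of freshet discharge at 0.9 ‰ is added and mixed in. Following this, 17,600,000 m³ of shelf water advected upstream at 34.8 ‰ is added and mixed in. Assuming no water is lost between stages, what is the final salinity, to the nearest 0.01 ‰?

Mass of salt is conserved:
Initial salt = 886,000×24.8 = 21,972,800
After stage 1: salt = 21,972,800 + 32,300,000×14.5 = 490,322,800; volume = 33,186,000 m³; S = 14.775 ‰
After stage 2: salt = 490,322,800 + 27,500,000×0.9 = 515,072,800; volume = 60,686,000 m³; S = 8.488 ‰
After stage 3: salt = 515,072,800 + 17,600,000×34.8 = 1,127,552,800; volume = 78,286,000 m³
S = 1,127,552,800 / 78,286,000 = 14.403 ‰

14.40 ‰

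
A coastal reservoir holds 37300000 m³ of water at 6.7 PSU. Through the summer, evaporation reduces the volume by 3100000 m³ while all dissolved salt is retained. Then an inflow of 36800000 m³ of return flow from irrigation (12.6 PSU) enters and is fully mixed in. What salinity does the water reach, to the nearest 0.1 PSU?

10.1 PSU

After evaporation: salt = 37,300,000×6.7 = 249,910,000; volume = 37,300,000 − 3,100,000 = 34,200,000 m³
After mixing: salt = 249,910,000 + 36,800,000×12.6 = 713,590,000; volume = 34,200,000 + 36,800,000 = 71,000,000 m³
S = 713,590,000 / 71,000,000 = 10.0506 PSU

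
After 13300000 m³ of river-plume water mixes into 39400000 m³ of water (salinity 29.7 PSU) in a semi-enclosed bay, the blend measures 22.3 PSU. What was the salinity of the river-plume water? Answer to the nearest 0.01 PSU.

0.38 PSU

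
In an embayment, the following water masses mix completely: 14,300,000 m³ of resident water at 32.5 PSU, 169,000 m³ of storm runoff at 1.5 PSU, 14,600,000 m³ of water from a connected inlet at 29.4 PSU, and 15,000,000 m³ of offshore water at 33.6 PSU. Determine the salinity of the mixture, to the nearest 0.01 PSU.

31.73 PSU

Weighted by volume,
salt = 14,300,000×32.5 + 169,000×1.5 + 14,600,000×29.4 + 15,000,000×33.6 = 464,750,000 + 253,500 + 429,240,000 + 504,000,000 = 1,398,243,500
volume = 14,300,000 + 169,000 + 14,600,000 + 15,000,000 = 44,069,000 m³
S = 1,398,243,500 / 44,069,000 = 31.7285 PSU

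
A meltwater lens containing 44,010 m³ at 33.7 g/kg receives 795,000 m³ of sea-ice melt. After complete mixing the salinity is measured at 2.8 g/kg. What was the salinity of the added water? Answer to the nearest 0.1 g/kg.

1.1 g/kg

Salt balance: 44,010×33.7 + 795,000×S = 839,010×2.8
1,483,137 + 795,000·S = 2,349,228
S = (2,349,228 − 1,483,137) / 795,000 = 1.0894 g/kg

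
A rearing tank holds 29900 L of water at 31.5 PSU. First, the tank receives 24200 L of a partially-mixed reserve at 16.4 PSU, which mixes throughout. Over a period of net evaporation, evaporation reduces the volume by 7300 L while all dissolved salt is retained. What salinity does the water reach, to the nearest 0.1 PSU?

After mixing: salt = 29,900×31.5 + 24,200×16.4 = 1,338,730; volume = 54,100 L
After evaporation: salt unchanged = 1,338,730; volume = 54,100 − 7,300 = 46,800 L
S = 1,338,730 / 46,800 = 28.6053 PSU

28.6 PSU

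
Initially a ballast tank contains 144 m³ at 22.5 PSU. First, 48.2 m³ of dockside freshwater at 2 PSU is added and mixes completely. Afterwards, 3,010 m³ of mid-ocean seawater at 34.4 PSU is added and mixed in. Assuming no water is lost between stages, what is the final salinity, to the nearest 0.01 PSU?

33.38 PSU

Mass of salt is conserved:
Initial salt = 144×22.5 = 3,240
After stage 1: salt = 3,240 + 48.2×2 = 3,336.4; volume = 192.2 m³; S = 17.359 PSU
After stage 2: salt = 3,336.4 + 3,010×34.4 = 106,880.4; volume = 3,202.2 m³
S = 106,880.4 / 3,202.2 = 33.3772 PSU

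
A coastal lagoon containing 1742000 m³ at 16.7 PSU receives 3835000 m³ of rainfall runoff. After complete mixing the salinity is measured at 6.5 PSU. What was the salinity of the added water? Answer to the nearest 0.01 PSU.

1.87 PSU

Salt balance: 1,742,000×16.7 + 3,835,000×S = 5,577,000×6.5
29,091,400 + 3,835,000·S = 36,250,500
S = (36,250,500 − 29,091,400) / 3,835,000 = 1.8668 PSU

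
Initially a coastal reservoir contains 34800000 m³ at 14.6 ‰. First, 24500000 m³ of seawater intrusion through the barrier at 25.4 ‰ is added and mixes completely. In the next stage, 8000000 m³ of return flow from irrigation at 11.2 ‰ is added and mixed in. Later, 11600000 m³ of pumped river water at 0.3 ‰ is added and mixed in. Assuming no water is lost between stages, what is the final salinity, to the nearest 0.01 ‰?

Mass of salt is conserved:
Initial salt = 34,800,000×14.6 = 508,080,000
After stage 1: salt = 508,080,000 + 24,500,000×25.4 = 1,130,380,000; volume = 59,300,000 m³; S = 19.062 ‰
After stage 2: salt = 1,130,380,000 + 8,000,000×11.2 = 1,219,980,000; volume = 67,300,000 m³; S = 18.127 ‰
After stage 3: salt = 1,219,980,000 + 11,600,000×0.3 = 1,223,460,000; volume = 78,900,000 m³
S = 1,223,460,000 / 78,900,000 = 15.5065 ‰

15.51 ‰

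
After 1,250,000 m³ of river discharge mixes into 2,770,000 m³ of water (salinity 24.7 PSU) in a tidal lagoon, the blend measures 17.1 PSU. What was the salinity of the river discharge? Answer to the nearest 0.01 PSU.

0.26 PSU

Salt balance: 2,770,000×24.7 + 1,250,000×S = 4,020,000×17.1
68,419,000 + 1,250,000·S = 68,742,000
S = (68,742,000 − 68,419,000) / 1,250,000 = 0.2584 PSU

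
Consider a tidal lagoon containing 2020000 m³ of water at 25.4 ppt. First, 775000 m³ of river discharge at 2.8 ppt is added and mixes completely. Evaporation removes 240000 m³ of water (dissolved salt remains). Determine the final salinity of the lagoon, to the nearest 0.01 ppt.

20.93 ppt

After mixing: salt = 2,020,000×25.4 + 775,000×2.8 = 53,478,000; volume = 2,795,000 m³
After evaporation: salt unchanged = 53,478,000; volume = 2,795,000 − 240,000 = 2,555,000 m³
S = 53,478,000 / 2,555,000 = 20.9307 ppt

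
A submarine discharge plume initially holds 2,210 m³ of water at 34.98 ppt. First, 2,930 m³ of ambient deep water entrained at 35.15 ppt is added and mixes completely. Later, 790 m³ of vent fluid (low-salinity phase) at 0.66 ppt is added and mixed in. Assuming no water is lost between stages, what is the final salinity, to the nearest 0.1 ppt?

30.5 ppt

Salt balance:
Initial salt = 2,210×34.98 = 77,305.8
After stage 1: salt = 77,305.8 + 2,930×35.15 = 180,295.3; volume = 5,140 m³; S = 35.077 ppt
After stage 2: salt = 180,295.3 + 790×0.66 = 180,816.7; volume = 5,930 m³
S = 180,816.7 / 5,930 = 30.4919 ppt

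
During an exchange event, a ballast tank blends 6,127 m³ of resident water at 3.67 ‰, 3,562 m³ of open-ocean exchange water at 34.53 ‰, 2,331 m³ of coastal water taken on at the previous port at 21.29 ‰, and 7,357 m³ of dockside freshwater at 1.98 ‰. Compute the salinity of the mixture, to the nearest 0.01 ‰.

Salt balance:
salt = 6,127×3.67 + 3,562×34.53 + 2,331×21.29 + 7,357×1.98 = 22,486.09 + 122,995.86 + 49,626.99 + 14,566.86 = 209,675.8
volume = 6,127 + 3,562 + 2,331 + 7,357 = 19,377 m³
S = 209,675.8 / 19,377 = 10.8209 ‰

10.82 ‰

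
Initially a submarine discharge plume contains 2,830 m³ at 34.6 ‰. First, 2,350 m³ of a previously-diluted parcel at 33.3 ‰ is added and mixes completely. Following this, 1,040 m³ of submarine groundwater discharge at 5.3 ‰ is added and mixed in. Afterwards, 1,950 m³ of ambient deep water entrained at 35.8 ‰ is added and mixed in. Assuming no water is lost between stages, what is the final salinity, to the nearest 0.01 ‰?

30.78 ‰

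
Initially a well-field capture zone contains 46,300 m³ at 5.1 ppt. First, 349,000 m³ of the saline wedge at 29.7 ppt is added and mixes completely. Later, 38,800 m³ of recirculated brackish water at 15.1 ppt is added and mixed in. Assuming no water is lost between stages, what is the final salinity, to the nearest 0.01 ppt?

25.77 ppt

Conserving salt mass:
Initial salt = 46,300×5.1 = 236,130
After stage 1: salt = 236,130 + 349,000×29.7 = 10,601,430; volume = 395,300 m³; S = 26.819 ppt
After stage 2: salt = 10,601,430 + 38,800×15.1 = 11,187,310; volume = 434,100 m³
S = 11,187,310 / 434,100 = 25.7713 ppt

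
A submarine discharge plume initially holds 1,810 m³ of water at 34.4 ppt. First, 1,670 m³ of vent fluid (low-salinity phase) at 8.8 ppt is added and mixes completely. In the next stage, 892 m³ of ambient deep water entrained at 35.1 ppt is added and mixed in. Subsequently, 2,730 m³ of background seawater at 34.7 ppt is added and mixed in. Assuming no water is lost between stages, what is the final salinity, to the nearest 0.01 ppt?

Weighted by volume,
Initial salt = 1,810×34.4 = 62,264
After stage 1: salt = 62,264 + 1,670×8.8 = 76,960; volume = 3,480 m³; S = 22.115 ppt
After stage 2: salt = 76,960 + 892×35.1 = 108,269.2; volume = 4,372 m³; S = 24.764 ppt
After stage 3: salt = 108,269.2 + 2,730×34.7 = 203,000.2; volume = 7,102 m³
S = 203,000.2 / 7,102 = 28.5835 ppt

28.58 ppt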